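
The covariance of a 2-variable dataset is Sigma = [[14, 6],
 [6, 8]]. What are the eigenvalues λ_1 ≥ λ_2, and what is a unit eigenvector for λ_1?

Step 1 — characteristic polynomial of 2×2 Sigma:
  det(Sigma - λI) = λ² - trace · λ + det = 0.
  trace = 14 + 8 = 22, det = 14·8 - (6)² = 76.
Step 2 — discriminant:
  Δ = trace² - 4·det = 484 - 304 = 180.
Step 3 — eigenvalues:
  λ = (trace ± √Δ)/2 = (22 ± 13.4164)/2,
  λ_1 = 17.7082,  λ_2 = 4.2918.

Step 4 — unit eigenvector for λ_1: solve (Sigma - λ_1 I)v = 0. First row:
  (14 - 17.7082)·v_x + (6)·v_y = 0, i.e. (-3.7082)·v_x + (6)·v_y = 0,
  so v ∝ (b, λ_1 - a) = (6, 3.7082) = u.
  ||u|| = √((6)² + (3.7082)²) = √(49.7508) ≈ 7.0534,
  v_1 = u/||u|| ≈ (0.8507, 0.5257) (||v_1|| = 1).

λ_1 = 17.7082,  λ_2 = 4.2918;  v_1 ≈ (0.8507, 0.5257)


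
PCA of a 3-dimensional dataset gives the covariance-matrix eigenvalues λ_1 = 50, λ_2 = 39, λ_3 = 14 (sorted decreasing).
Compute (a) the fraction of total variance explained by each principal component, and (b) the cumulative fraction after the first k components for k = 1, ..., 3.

Step 1 — total variance = trace(Sigma) = Σ λ_i = 50 + 39 + 14 = 103.

Step 2 — fraction explained by component i = λ_i / Σ λ:
  PC1: 50/103 = 0.4854
  PC2: 39/103 = 0.3786
  PC3: 14/103 = 0.1359

Step 3 — cumulative fraction after k components = (λ_1 + ... + λ_k) / Σ λ:
  k = 1: 50/103 = 0.4854
  k = 2: (50 + 39)/103 = 89/103 = 0.8641
  k = 3: (50 + 39 + 14)/103 = 103/103 = 1

Summary (fraction, with percent):

explained: PC1 0.4854 (48.54%), PC2 0.3786 (37.86%), PC3 0.1359 (13.59%);  cumulative: 0.4854, 0.8641, 1


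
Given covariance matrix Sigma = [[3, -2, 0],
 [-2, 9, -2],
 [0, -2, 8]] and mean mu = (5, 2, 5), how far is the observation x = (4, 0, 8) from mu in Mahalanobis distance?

Step 1 — centre the observation: (x - mu) = (-1, -2, 3).

Step 2 — invert Sigma (cofactor / det for 3×3, or solve directly):
  Sigma^{-1} = [[0.3953, 0.093, 0.0233],
 [0.093, 0.1395, 0.0349],
 [0.0233, 0.0349, 0.1337]].

Step 3 — form the quadratic (x - mu)^T · Sigma^{-1} · (x - mu):
  Sigma^{-1} · (x - mu) = (-0.5116, -0.2674, 0.3081).
  (x - mu)^T · [Sigma^{-1} · (x - mu)] = (-1)·(-0.5116) + (-2)·(-0.2674) + (3)·(0.3081) = 1.9709.

Step 4 — take square root: d = √(1.9709) ≈ 1.4039.

d(x, mu) = √(1.9709) ≈ 1.4039


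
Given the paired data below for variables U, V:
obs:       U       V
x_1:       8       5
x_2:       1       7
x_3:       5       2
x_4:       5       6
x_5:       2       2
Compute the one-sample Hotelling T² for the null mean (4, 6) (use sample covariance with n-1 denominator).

Step 1 — sample mean vector:
  mean(U) = (8 + 1 + 5 + 5 + 2) / 5 = 21/5 = 4.2
  mean(V) = (5 + 7 + 2 + 6 + 2) / 5 = 22/5 = 4.4
  x̄ = (4.2, 4.4),  deviation x̄ - mu_0 = (4.2, 4.4) - (4, 6) = (0.2, -1.6).

Step 2 — sample covariance matrix, S[i,j] = (1/(n-1)) · Σ_k (x_{k,i} - mean_i) · (x_{k,j} - mean_j), divisor n-1 = 4:
  S[U,U] = ((3.8)·(3.8) + (-3.2)·(-3.2) + (0.8)·(0.8) + (0.8)·(0.8) + (-2.2)·(-2.2)) / 4 = 30.8/4 = 7.7
  S[U,V] = ((3.8)·(0.6) + (-3.2)·(2.6) + (0.8)·(-2.4) + (0.8)·(1.6) + (-2.2)·(-2.4)) / 4 = -1.4/4 = -0.35
  S[V,V] = ((0.6)·(0.6) + (2.6)·(2.6) + (-2.4)·(-2.4) + (1.6)·(1.6) + (-2.4)·(-2.4)) / 4 = 21.2/4 = 5.3
  S = [[7.7, -0.35],
 [-0.35, 5.3]].

Step 3 — invert S. det(S) = 7.7·5.3 - (-0.35)² = 40.6875.
  S^{-1} = (1/det) · [[d, -b], [-b, a]] = [[0.1303, 0.0086],
 [0.0086, 0.1892]].

Step 4 — quadratic form (x̄ - mu_0)^T · S^{-1} · (x̄ - mu_0):
  S^{-1} · (x̄ - mu_0) = (0.0123, -0.3011),
  (x̄ - mu_0)^T · [...] = (0.2)·(0.0123) + (-1.6)·(-0.3011) = 0.4842.

Step 5 — scale by n: T² = 5 · 0.4842 = 2.4209.

T² ≈ 2.4209


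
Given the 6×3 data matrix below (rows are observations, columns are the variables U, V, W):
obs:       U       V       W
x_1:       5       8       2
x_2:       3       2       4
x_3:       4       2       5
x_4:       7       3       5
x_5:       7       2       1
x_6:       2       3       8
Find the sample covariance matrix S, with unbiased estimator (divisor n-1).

Step 1 — column means:
  mean(U) = (5 + 3 + 4 + 7 + 7 + 2) / 6 = 28/6 = 4.6667
  mean(V) = (8 + 2 + 2 + 3 + 2 + 3) / 6 = 20/6 = 3.3333
  mean(W) = (2 + 4 + 5 + 5 + 1 + 8) / 6 = 25/6 = 4.1667

Step 2 — sample covariance S[i,j] = (1/(n-1)) · Σ_k (x_{k,i} - mean_i) · (x_{k,j} - mean_j), with n-1 = 5.
  S[U,U] = ((0.3333)·(0.3333) + (-1.6667)·(-1.6667) + (-0.6667)·(-0.6667) + (2.3333)·(2.3333) + (2.3333)·(2.3333) + (-2.6667)·(-2.6667)) / 5 = 21.3333/5 = 4.2667
  S[U,V] = ((0.3333)·(4.6667) + (-1.6667)·(-1.3333) + (-0.6667)·(-1.3333) + (2.3333)·(-0.3333) + (2.3333)·(-1.3333) + (-2.6667)·(-0.3333)) / 5 = 1.6667/5 = 0.3333
  S[U,W] = ((0.3333)·(-2.1667) + (-1.6667)·(-0.1667) + (-0.6667)·(0.8333) + (2.3333)·(0.8333) + (2.3333)·(-3.1667) + (-2.6667)·(3.8333)) / 5 = -16.6667/5 = -3.3333
  S[V,V] = ((4.6667)·(4.6667) + (-1.3333)·(-1.3333) + (-1.3333)·(-1.3333) + (-0.3333)·(-0.3333) + (-1.3333)·(-1.3333) + (-0.3333)·(-0.3333)) / 5 = 27.3333/5 = 5.4667
  S[V,W] = ((4.6667)·(-2.1667) + (-1.3333)·(-0.1667) + (-1.3333)·(0.8333) + (-0.3333)·(0.8333) + (-1.3333)·(-3.1667) + (-0.3333)·(3.8333)) / 5 = -8.3333/5 = -1.6667
  S[W,W] = ((-2.1667)·(-2.1667) + (-0.1667)·(-0.1667) + (0.8333)·(0.8333) + (0.8333)·(0.8333) + (-3.1667)·(-3.1667) + (3.8333)·(3.8333)) / 5 = 30.8333/5 = 6.1667

S is symmetric (S[j,i] = S[i,j]). Assembling:

S = [[4.2667, 0.3333, -3.3333],
 [0.3333, 5.4667, -1.6667],
 [-3.3333, -1.6667, 6.1667]]


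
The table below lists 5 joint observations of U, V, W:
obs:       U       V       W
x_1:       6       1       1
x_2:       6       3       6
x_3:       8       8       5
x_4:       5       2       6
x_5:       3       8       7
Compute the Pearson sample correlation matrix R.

Step 1 — column means:
  mean(U) = (6 + 6 + 8 + 5 + 3) / 5 = 28/5 = 5.6
  mean(V) = (1 + 3 + 8 + 2 + 8) / 5 = 22/5 = 4.4
  mean(W) = (1 + 6 + 5 + 6 + 7) / 5 = 25/5 = 5

Step 2 — sample variances and covariances s[i,j] = (1/(n-1)) · Σ_k (x_{k,i} - mean_i) · (x_{k,j} - mean_j), with n-1 = 4:
  s[U,U] = ((0.4)·(0.4) + (0.4)·(0.4) + (2.4)·(2.4) + (-0.6)·(-0.6) + (-2.6)·(-2.6)) / 4 = 13.2/4 = 3.3
  s[U,V] = ((0.4)·(-3.4) + (0.4)·(-1.4) + (2.4)·(3.6) + (-0.6)·(-2.4) + (-2.6)·(3.6)) / 4 = -1.2/4 = -0.3
  s[U,W] = ((0.4)·(-4) + (0.4)·(1) + (2.4)·(0) + (-0.6)·(1) + (-2.6)·(2)) / 4 = -7/4 = -1.75
  s[V,V] = ((-3.4)·(-3.4) + (-1.4)·(-1.4) + (3.6)·(3.6) + (-2.4)·(-2.4) + (3.6)·(3.6)) / 4 = 45.2/4 = 11.3
  s[V,W] = ((-3.4)·(-4) + (-1.4)·(1) + (3.6)·(0) + (-2.4)·(1) + (3.6)·(2)) / 4 = 17/4 = 4.25
  s[W,W] = ((-4)·(-4) + (1)·(1) + (0)·(0) + (1)·(1) + (2)·(2)) / 4 = 22/4 = 5.5
  Sample standard deviations s_i = √(s[i,i]):
  s(U) = √(3.3) = 1.8166
  s(V) = √(11.3) = 3.3615
  s(W) = √(5.5) = 2.3452

Step 3 — r_{ij} = s_{ij} / (s_i · s_j):
  r[U,U] = 1 (diagonal).
  r[U,V] = -0.3 / (1.8166 · 3.3615) = -0.3 / 6.1066 = -0.0491
  r[U,W] = -1.75 / (1.8166 · 2.3452) = -1.75 / 4.2603 = -0.4108
  r[V,V] = 1 (diagonal).
  r[V,W] = 4.25 / (3.3615 · 2.3452) = 4.25 / 7.8835 = 0.5391
  r[W,W] = 1 (diagonal).

R is symmetric with unit diagonal. Assembling:

R = [[1, -0.0491, -0.4108],
 [-0.0491, 1, 0.5391],
 [-0.4108, 0.5391, 1]]


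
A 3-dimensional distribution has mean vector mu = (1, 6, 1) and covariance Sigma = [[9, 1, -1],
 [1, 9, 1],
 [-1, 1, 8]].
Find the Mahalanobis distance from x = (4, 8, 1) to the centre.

Step 1 — centre the observation: (x - mu) = (3, 2, 0).

Step 2 — invert Sigma (cofactor / det for 3×3, or solve directly):
  Sigma^{-1} = [[0.1145, -0.0145, 0.0161],
 [-0.0145, 0.1145, -0.0161],
 [0.0161, -0.0161, 0.129]].

Step 3 — form the quadratic (x - mu)^T · Sigma^{-1} · (x - mu):
  Sigma^{-1} · (x - mu) = (0.3145, 0.1855, 0.0161).
  (x - mu)^T · [Sigma^{-1} · (x - mu)] = (3)·(0.3145) + (2)·(0.1855) + (0)·(0.0161) = 1.3145.

Step 4 — take square root: d = √(1.3145) ≈ 1.1465.

d(x, mu) = √(1.3145) ≈ 1.1465


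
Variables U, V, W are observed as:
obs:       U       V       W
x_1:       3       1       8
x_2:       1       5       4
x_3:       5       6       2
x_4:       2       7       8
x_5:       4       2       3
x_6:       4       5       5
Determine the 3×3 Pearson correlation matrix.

Step 1 — column means:
  mean(U) = (3 + 1 + 5 + 2 + 4 + 4) / 6 = 19/6 = 3.1667
  mean(V) = (1 + 5 + 6 + 7 + 2 + 5) / 6 = 26/6 = 4.3333
  mean(W) = (8 + 4 + 2 + 8 + 3 + 5) / 6 = 30/6 = 5

Step 2 — sample variances and covariances s[i,j] = (1/(n-1)) · Σ_k (x_{k,i} - mean_i) · (x_{k,j} - mean_j), with n-1 = 5:
  s[U,U] = ((-0.1667)·(-0.1667) + (-2.1667)·(-2.1667) + (1.8333)·(1.8333) + (-1.1667)·(-1.1667) + (0.8333)·(0.8333) + (0.8333)·(0.8333)) / 5 = 10.8333/5 = 2.1667
  s[U,V] = ((-0.1667)·(-3.3333) + (-2.1667)·(0.6667) + (1.8333)·(1.6667) + (-1.1667)·(2.6667) + (0.8333)·(-2.3333) + (0.8333)·(0.6667)) / 5 = -2.3333/5 = -0.4667
  s[U,W] = ((-0.1667)·(3) + (-2.1667)·(-1) + (1.8333)·(-3) + (-1.1667)·(3) + (0.8333)·(-2) + (0.8333)·(0)) / 5 = -9/5 = -1.8
  s[V,V] = ((-3.3333)·(-3.3333) + (0.6667)·(0.6667) + (1.6667)·(1.6667) + (2.6667)·(2.6667) + (-2.3333)·(-2.3333) + (0.6667)·(0.6667)) / 5 = 27.3333/5 = 5.4667
  s[V,W] = ((-3.3333)·(3) + (0.6667)·(-1) + (1.6667)·(-3) + (2.6667)·(3) + (-2.3333)·(-2) + (0.6667)·(0)) / 5 = -3/5 = -0.6
  s[W,W] = ((3)·(3) + (-1)·(-1) + (-3)·(-3) + (3)·(3) + (-2)·(-2) + (0)·(0)) / 5 = 32/5 = 6.4
  Sample standard deviations s_i = √(s[i,i]):
  s(U) = √(2.1667) = 1.472
  s(V) = √(5.4667) = 2.3381
  s(W) = √(6.4) = 2.5298

Step 3 — r_{ij} = s_{ij} / (s_i · s_j):
  r[U,U] = 1 (diagonal).
  r[U,V] = -0.4667 / (1.472 · 2.3381) = -0.4667 / 3.4416 = -0.1356
  r[U,W] = -1.8 / (1.472 · 2.5298) = -1.8 / 3.7238 = -0.4834
  r[V,V] = 1 (diagonal).
  r[V,W] = -0.6 / (2.3381 · 2.5298) = -0.6 / 5.915 = -0.1014
  r[W,W] = 1 (diagonal).

R is symmetric with unit diagonal. Assembling:

R = [[1, -0.1356, -0.4834],
 [-0.1356, 1, -0.1014],
 [-0.4834, -0.1014, 1]]


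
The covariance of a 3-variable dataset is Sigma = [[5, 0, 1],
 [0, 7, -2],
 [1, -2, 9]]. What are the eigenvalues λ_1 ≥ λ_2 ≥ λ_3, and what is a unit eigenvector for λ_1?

Step 1 — characteristic polynomial p(λ) = det(λI - Sigma) = λ³ - tr·λ² + c_1·λ - det, where tr = trace, c_1 = sum of the principal 2×2 minors, det = det(Sigma):
  tr = 5 + 7 + 9 = 21,
  c_1 = (5·7 - (0)²) + (5·9 - (1)²) + (7·9 - (-2)²) = 35 + 44 + 59 = 138,
  det = 5·(7·9 - (-2)²) - (0)·((0)·9 - (-2)·(1)) + (1)·((0)·(-2) - 7·(1)) = 5·(59) - (0)·(2) + (1)·(-7) = 288.
  So p(λ) = λ³ - 21λ² + 138λ - 288.
Step 2 — look for an integer root (rational root theorem: any rational root is an integer divisor of 288). Testing λ = 6:
  p(6) = 216 - 756 + 828 - 288 = 0  ✓
  Dividing out (λ - 6): p(λ) = (λ - 6)(λ² - 15λ + 48).
Step 3 — remaining eigenvalues from the quadratic λ² - 15λ + 48 = 0:
  Δ = 15² - 4·48 = 225 - 192 = 33,  λ = (15 ± √33)/2 = (15 ± 5.7446)/2 ≈ 10.3723 or 4.6277.
  Sorted: λ_1 = 10.3723,  λ_2 = 6,  λ_3 = 4.6277  (check: sum = 21 = tr ✓).

Step 4 — unit eigenvector for λ_1 ≈ 10.3723: v spans the null space of (Sigma - λ_1 I), whose rows are
  r_1 = (-5.3723, 0, 1),  r_2 = (0, -3.3723, -2),  r_3 = (1, -2, -1.3723).
  v is orthogonal to every row, so take v ∝ r_1 × r_2 = ((0)·(-2) - (1)·(-3.3723), (1)·(0) - (-5.3723)·(-2), (-5.3723)·(-3.3723) - (0)·(0)) ≈ (3.3723, -10.7446, 18.1168).
  Let u = (3.3723, -10.7446, 18.1168).
  ||u|| = √((3.3723)² + (-10.7446)² + (18.1168)²) = √(455.0379) ≈ 21.3316,  v_1 = u/||u|| ≈ (0.1581, -0.5037, 0.8493) (||v_1|| = 1).

λ_1 = 10.3723,  λ_2 = 6,  λ_3 = 4.6277;  v_1 ≈ (0.1581, -0.5037, 0.8493)


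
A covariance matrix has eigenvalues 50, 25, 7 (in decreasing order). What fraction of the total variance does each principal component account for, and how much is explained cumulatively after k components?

Step 1 — total variance = trace(Sigma) = Σ λ_i = 50 + 25 + 7 = 82.

Step 2 — fraction explained by component i = λ_i / Σ λ:
  PC1: 50/82 = 0.6098
  PC2: 25/82 = 0.3049
  PC3: 7/82 = 0.0854

Step 3 — cumulative fraction after k components = (λ_1 + ... + λ_k) / Σ λ:
  k = 1: 50/82 = 0.6098
  k = 2: (50 + 25)/82 = 75/82 = 0.9146
  k = 3: (50 + 25 + 7)/82 = 82/82 = 1

Summary (fraction, with percent):

explained: PC1 0.6098 (60.98%), PC2 0.3049 (30.49%), PC3 0.0854 (8.54%);  cumulative: 0.6098, 0.9146, 1


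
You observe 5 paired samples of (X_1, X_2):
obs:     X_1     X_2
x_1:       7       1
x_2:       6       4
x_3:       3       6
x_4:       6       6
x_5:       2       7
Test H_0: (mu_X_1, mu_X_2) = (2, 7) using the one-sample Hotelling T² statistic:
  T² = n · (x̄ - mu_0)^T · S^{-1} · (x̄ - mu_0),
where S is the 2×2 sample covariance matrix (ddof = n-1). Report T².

Step 1 — sample mean vector:
  mean(X_1) = (7 + 6 + 3 + 6 + 2) / 5 = 24/5 = 4.8
  mean(X_2) = (1 + 4 + 6 + 6 + 7) / 5 = 24/5 = 4.8
  x̄ = (4.8, 4.8),  deviation x̄ - mu_0 = (4.8, 4.8) - (2, 7) = (2.8, -2.2).

Step 2 — sample covariance matrix, S[i,j] = (1/(n-1)) · Σ_k (x_{k,i} - mean_i) · (x_{k,j} - mean_j), divisor n-1 = 4:
  S[X_1,X_1] = ((2.2)·(2.2) + (1.2)·(1.2) + (-1.8)·(-1.8) + (1.2)·(1.2) + (-2.8)·(-2.8)) / 4 = 18.8/4 = 4.7
  S[X_1,X_2] = ((2.2)·(-3.8) + (1.2)·(-0.8) + (-1.8)·(1.2) + (1.2)·(1.2) + (-2.8)·(2.2)) / 4 = -16.2/4 = -4.05
  S[X_2,X_2] = ((-3.8)·(-3.8) + (-0.8)·(-0.8) + (1.2)·(1.2) + (1.2)·(1.2) + (2.2)·(2.2)) / 4 = 22.8/4 = 5.7
  S = [[4.7, -4.05],
 [-4.05, 5.7]].

Step 3 — invert S. det(S) = 4.7·5.7 - (-4.05)² = 10.3875.
  S^{-1} = (1/det) · [[d, -b], [-b, a]] = [[0.5487, 0.3899],
 [0.3899, 0.4525]].

Step 4 — quadratic form (x̄ - mu_0)^T · S^{-1} · (x̄ - mu_0):
  S^{-1} · (x̄ - mu_0) = (0.6787, 0.0963),
  (x̄ - mu_0)^T · [...] = (2.8)·(0.6787) + (-2.2)·(0.0963) = 1.6886.

Step 5 — scale by n: T² = 5 · 1.6886 = 8.4428.

T² ≈ 8.4428


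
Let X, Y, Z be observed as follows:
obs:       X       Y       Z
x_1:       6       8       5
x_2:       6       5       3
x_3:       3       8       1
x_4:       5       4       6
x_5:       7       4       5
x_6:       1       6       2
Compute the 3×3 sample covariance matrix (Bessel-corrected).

Step 1 — column means:
  mean(X) = (6 + 6 + 3 + 5 + 7 + 1) / 6 = 28/6 = 4.6667
  mean(Y) = (8 + 5 + 8 + 4 + 4 + 6) / 6 = 35/6 = 5.8333
  mean(Z) = (5 + 3 + 1 + 6 + 5 + 2) / 6 = 22/6 = 3.6667

Step 2 — sample covariance S[i,j] = (1/(n-1)) · Σ_k (x_{k,i} - mean_i) · (x_{k,j} - mean_j), with n-1 = 5.
  S[X,X] = ((1.3333)·(1.3333) + (1.3333)·(1.3333) + (-1.6667)·(-1.6667) + (0.3333)·(0.3333) + (2.3333)·(2.3333) + (-3.6667)·(-3.6667)) / 5 = 25.3333/5 = 5.0667
  S[X,Y] = ((1.3333)·(2.1667) + (1.3333)·(-0.8333) + (-1.6667)·(2.1667) + (0.3333)·(-1.8333) + (2.3333)·(-1.8333) + (-3.6667)·(0.1667)) / 5 = -7.3333/5 = -1.4667
  S[X,Z] = ((1.3333)·(1.3333) + (1.3333)·(-0.6667) + (-1.6667)·(-2.6667) + (0.3333)·(2.3333) + (2.3333)·(1.3333) + (-3.6667)·(-1.6667)) / 5 = 15.3333/5 = 3.0667
  S[Y,Y] = ((2.1667)·(2.1667) + (-0.8333)·(-0.8333) + (2.1667)·(2.1667) + (-1.8333)·(-1.8333) + (-1.8333)·(-1.8333) + (0.1667)·(0.1667)) / 5 = 16.8333/5 = 3.3667
  S[Y,Z] = ((2.1667)·(1.3333) + (-0.8333)·(-0.6667) + (2.1667)·(-2.6667) + (-1.8333)·(2.3333) + (-1.8333)·(1.3333) + (0.1667)·(-1.6667)) / 5 = -9.3333/5 = -1.8667
  S[Z,Z] = ((1.3333)·(1.3333) + (-0.6667)·(-0.6667) + (-2.6667)·(-2.6667) + (2.3333)·(2.3333) + (1.3333)·(1.3333) + (-1.6667)·(-1.6667)) / 5 = 19.3333/5 = 3.8667

S is symmetric (S[j,i] = S[i,j]). Assembling:

S = [[5.0667, -1.4667, 3.0667],
 [-1.4667, 3.3667, -1.8667],
 [3.0667, -1.8667, 3.8667]]


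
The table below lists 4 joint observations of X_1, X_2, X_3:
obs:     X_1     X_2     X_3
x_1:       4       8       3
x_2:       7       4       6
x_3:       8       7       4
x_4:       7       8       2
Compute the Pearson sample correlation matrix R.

Step 1 — column means:
  mean(X_1) = (4 + 7 + 8 + 7) / 4 = 26/4 = 6.5
  mean(X_2) = (8 + 4 + 7 + 8) / 4 = 27/4 = 6.75
  mean(X_3) = (3 + 6 + 4 + 2) / 4 = 15/4 = 3.75

Step 2 — sample variances and covariances s[i,j] = (1/(n-1)) · Σ_k (x_{k,i} - mean_i) · (x_{k,j} - mean_j), with n-1 = 3:
  s[X_1,X_1] = ((-2.5)·(-2.5) + (0.5)·(0.5) + (1.5)·(1.5) + (0.5)·(0.5)) / 3 = 9/3 = 3
  s[X_1,X_2] = ((-2.5)·(1.25) + (0.5)·(-2.75) + (1.5)·(0.25) + (0.5)·(1.25)) / 3 = -3.5/3 = -1.1667
  s[X_1,X_3] = ((-2.5)·(-0.75) + (0.5)·(2.25) + (1.5)·(0.25) + (0.5)·(-1.75)) / 3 = 2.5/3 = 0.8333
  s[X_2,X_2] = ((1.25)·(1.25) + (-2.75)·(-2.75) + (0.25)·(0.25) + (1.25)·(1.25)) / 3 = 10.75/3 = 3.5833
  s[X_2,X_3] = ((1.25)·(-0.75) + (-2.75)·(2.25) + (0.25)·(0.25) + (1.25)·(-1.75)) / 3 = -9.25/3 = -3.0833
  s[X_3,X_3] = ((-0.75)·(-0.75) + (2.25)·(2.25) + (0.25)·(0.25) + (-1.75)·(-1.75)) / 3 = 8.75/3 = 2.9167
  Sample standard deviations s_i = √(s[i,i]):
  s(X_1) = √(3) = 1.7321
  s(X_2) = √(3.5833) = 1.893
  s(X_3) = √(2.9167) = 1.7078

Step 3 — r_{ij} = s_{ij} / (s_i · s_j):
  r[X_1,X_1] = 1 (diagonal).
  r[X_1,X_2] = -1.1667 / (1.7321 · 1.893) = -1.1667 / 3.2787 = -0.3558
  r[X_1,X_3] = 0.8333 / (1.7321 · 1.7078) = 0.8333 / 2.958 = 0.2817
  r[X_2,X_2] = 1 (diagonal).
  r[X_2,X_3] = -3.0833 / (1.893 · 1.7078) = -3.0833 / 3.2329 = -0.9537
  r[X_3,X_3] = 1 (diagonal).

R is symmetric with unit diagonal. Assembling:

R = [[1, -0.3558, 0.2817],
 [-0.3558, 1, -0.9537],
 [0.2817, -0.9537, 1]]


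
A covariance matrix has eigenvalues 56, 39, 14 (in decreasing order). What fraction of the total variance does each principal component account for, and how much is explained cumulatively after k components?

Step 1 — total variance = trace(Sigma) = Σ λ_i = 56 + 39 + 14 = 109.

Step 2 — fraction explained by component i = λ_i / Σ λ:
  PC1: 56/109 = 0.5138
  PC2: 39/109 = 0.3578
  PC3: 14/109 = 0.1284

Step 3 — cumulative fraction after k components = (λ_1 + ... + λ_k) / Σ λ:
  k = 1: 56/109 = 0.5138
  k = 2: (56 + 39)/109 = 95/109 = 0.8716
  k = 3: (56 + 39 + 14)/109 = 109/109 = 1

Summary (fraction, with percent):

explained: PC1 0.5138 (51.38%), PC2 0.3578 (35.78%), PC3 0.1284 (12.84%);  cumulative: 0.5138, 0.8716, 1


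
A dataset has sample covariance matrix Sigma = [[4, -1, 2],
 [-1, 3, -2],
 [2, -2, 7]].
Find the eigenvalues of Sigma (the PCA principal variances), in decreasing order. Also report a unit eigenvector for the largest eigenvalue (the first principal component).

Step 1 — characteristic polynomial p(λ) = det(λI - Sigma) = λ³ - tr·λ² + c_1·λ - det, where tr = trace, c_1 = sum of the principal 2×2 minors, det = det(Sigma):
  tr = 4 + 3 + 7 = 14,
  c_1 = (4·3 - (-1)²) + (4·7 - (2)²) + (3·7 - (-2)²) = 11 + 24 + 17 = 52,
  det = 4·(3·7 - (-2)²) - (-1)·((-1)·7 - (-2)·(2)) + (2)·((-1)·(-2) - 3·(2)) = 4·(17) - (-1)·(-3) + (2)·(-4) = 57.
  So p(λ) = λ³ - 14λ² + 52λ - 57.
Step 2 — look for an integer root (rational root theorem: any rational root is an integer divisor of 57). Testing λ = 3:
  p(3) = 27 - 126 + 156 - 57 = 0  ✓
  Dividing out (λ - 3): p(λ) = (λ - 3)(λ² - 11λ + 19).
Step 3 — remaining eigenvalues from the quadratic λ² - 11λ + 19 = 0:
  Δ = 11² - 4·19 = 121 - 76 = 45,  λ = (11 ± √45)/2 = (11 ± 6.7082)/2 ≈ 8.8541 or 2.1459.
  Sorted: λ_1 = 8.8541,  λ_2 = 3,  λ_3 = 2.1459  (check: sum = 14 = tr ✓).

Step 4 — unit eigenvector for λ_1 ≈ 8.8541: v spans the null space of (Sigma - λ_1 I), whose rows are
  r_1 = (-4.8541, -1, 2),  r_2 = (-1, -5.8541, -2),  r_3 = (2, -2, -1.8541).
  v is orthogonal to every row, so take v ∝ r_1 × r_2 = ((-1)·(-2) - (2)·(-5.8541), (2)·(-1) - (-4.8541)·(-2), (-4.8541)·(-5.8541) - (-1)·(-1)) ≈ (13.7082, -11.7082, 27.4164).
  Let u = (13.7082, -11.7082, 27.4164).
  ||u|| = √((13.7082)² + (-11.7082)² + (27.4164)²) = √(1076.6563) ≈ 32.8124,  v_1 = u/||u|| ≈ (0.4178, -0.3568, 0.8355) (||v_1|| = 1).

λ_1 = 8.8541,  λ_2 = 3,  λ_3 = 2.1459;  v_1 ≈ (0.4178, -0.3568, 0.8355)


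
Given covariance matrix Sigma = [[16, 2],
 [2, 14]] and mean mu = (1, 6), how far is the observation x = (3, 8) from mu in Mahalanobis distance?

Step 1 — centre the observation: (x - mu) = (2, 2).

Step 2 — invert Sigma. det(Sigma) = 16·14 - (2)² = 220.
  Sigma^{-1} = (1/det) · [[d, -b], [-b, a]] = [[0.0636, -0.0091],
 [-0.0091, 0.0727]].

Step 3 — form the quadratic (x - mu)^T · Sigma^{-1} · (x - mu):
  Sigma^{-1} · (x - mu) = (0.1091, 0.1273).
  (x - mu)^T · [Sigma^{-1} · (x - mu)] = (2)·(0.1091) + (2)·(0.1273) = 0.4727.

Step 4 — take square root: d = √(0.4727) ≈ 0.6876.

d(x, mu) = √(0.4727) ≈ 0.6876


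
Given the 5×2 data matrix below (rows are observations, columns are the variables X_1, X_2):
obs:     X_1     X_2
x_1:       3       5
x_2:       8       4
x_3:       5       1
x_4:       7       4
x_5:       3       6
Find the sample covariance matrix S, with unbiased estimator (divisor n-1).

Step 1 — column means:
  mean(X_1) = (3 + 8 + 5 + 7 + 3) / 5 = 26/5 = 5.2
  mean(X_2) = (5 + 4 + 1 + 4 + 6) / 5 = 20/5 = 4

Step 2 — sample covariance S[i,j] = (1/(n-1)) · Σ_k (x_{k,i} - mean_i) · (x_{k,j} - mean_j), with n-1 = 4.
  S[X_1,X_1] = ((-2.2)·(-2.2) + (2.8)·(2.8) + (-0.2)·(-0.2) + (1.8)·(1.8) + (-2.2)·(-2.2)) / 4 = 20.8/4 = 5.2
  S[X_1,X_2] = ((-2.2)·(1) + (2.8)·(0) + (-0.2)·(-3) + (1.8)·(0) + (-2.2)·(2)) / 4 = -6/4 = -1.5
  S[X_2,X_2] = ((1)·(1) + (0)·(0) + (-3)·(-3) + (0)·(0) + (2)·(2)) / 4 = 14/4 = 3.5

S is symmetric (S[j,i] = S[i,j]). Assembling:

S = [[5.2, -1.5],
 [-1.5, 3.5]]


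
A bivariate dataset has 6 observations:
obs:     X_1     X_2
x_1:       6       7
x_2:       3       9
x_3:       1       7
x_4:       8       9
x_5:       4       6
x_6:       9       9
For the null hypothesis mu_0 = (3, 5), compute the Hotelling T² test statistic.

Step 1 — sample mean vector:
  mean(X_1) = (6 + 3 + 1 + 8 + 4 + 9) / 6 = 31/6 = 5.1667
  mean(X_2) = (7 + 9 + 7 + 9 + 6 + 9) / 6 = 47/6 = 7.8333
  x̄ = (5.1667, 7.8333),  deviation x̄ - mu_0 = (5.1667, 7.8333) - (3, 5) = (2.1667, 2.8333).

Step 2 — sample covariance matrix, S[i,j] = (1/(n-1)) · Σ_k (x_{k,i} - mean_i) · (x_{k,j} - mean_j), divisor n-1 = 5:
  S[X_1,X_1] = ((0.8333)·(0.8333) + (-2.1667)·(-2.1667) + (-4.1667)·(-4.1667) + (2.8333)·(2.8333) + (-1.1667)·(-1.1667) + (3.8333)·(3.8333)) / 5 = 46.8333/5 = 9.3667
  S[X_1,X_2] = ((0.8333)·(-0.8333) + (-2.1667)·(1.1667) + (-4.1667)·(-0.8333) + (2.8333)·(1.1667) + (-1.1667)·(-1.8333) + (3.8333)·(1.1667)) / 5 = 10.1667/5 = 2.0333
  S[X_2,X_2] = ((-0.8333)·(-0.8333) + (1.1667)·(1.1667) + (-0.8333)·(-0.8333) + (1.1667)·(1.1667) + (-1.8333)·(-1.8333) + (1.1667)·(1.1667)) / 5 = 8.8333/5 = 1.7667
  S = [[9.3667, 2.0333],
 [2.0333, 1.7667]].

Step 3 — invert S. det(S) = 9.3667·1.7667 - (2.0333)² = 12.4133.
  S^{-1} = (1/det) · [[d, -b], [-b, a]] = [[0.1423, -0.1638],
 [-0.1638, 0.7546]].

Step 4 — quadratic form (x̄ - mu_0)^T · S^{-1} · (x̄ - mu_0):
  S^{-1} · (x̄ - mu_0) = (-0.1557, 1.783),
  (x̄ - mu_0)^T · [...] = (2.1667)·(-0.1557) + (2.8333)·(1.783) = 4.7145.

Step 5 — scale by n: T² = 6 · 4.7145 = 28.2868.

T² ≈ 28.2868


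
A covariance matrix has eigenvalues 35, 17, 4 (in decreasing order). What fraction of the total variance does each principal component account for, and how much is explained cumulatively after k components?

Step 1 — total variance = trace(Sigma) = Σ λ_i = 35 + 17 + 4 = 56.

Step 2 — fraction explained by component i = λ_i / Σ λ:
  PC1: 35/56 = 0.625
  PC2: 17/56 = 0.3036
  PC3: 4/56 = 0.0714

Step 3 — cumulative fraction after k components = (λ_1 + ... + λ_k) / Σ λ:
  k = 1: 35/56 = 0.625
  k = 2: (35 + 17)/56 = 52/56 = 0.9286
  k = 3: (35 + 17 + 4)/56 = 56/56 = 1

Summary (fraction, with percent):

explained: PC1 0.625 (62.5%), PC2 0.3036 (30.36%), PC3 0.0714 (7.14%);  cumulative: 0.625, 0.9286, 1


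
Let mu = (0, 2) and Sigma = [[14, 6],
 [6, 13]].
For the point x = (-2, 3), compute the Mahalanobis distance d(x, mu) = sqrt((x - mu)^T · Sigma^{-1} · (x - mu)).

Step 1 — centre the observation: (x - mu) = (-2, 1).

Step 2 — invert Sigma. det(Sigma) = 14·13 - (6)² = 146.
  Sigma^{-1} = (1/det) · [[d, -b], [-b, a]] = [[0.089, -0.0411],
 [-0.0411, 0.0959]].

Step 3 — form the quadratic (x - mu)^T · Sigma^{-1} · (x - mu):
  Sigma^{-1} · (x - mu) = (-0.2192, 0.1781).
  (x - mu)^T · [Sigma^{-1} · (x - mu)] = (-2)·(-0.2192) + (1)·(0.1781) = 0.6164.

Step 4 — take square root: d = √(0.6164) ≈ 0.7851.

d(x, mu) = √(0.6164) ≈ 0.7851


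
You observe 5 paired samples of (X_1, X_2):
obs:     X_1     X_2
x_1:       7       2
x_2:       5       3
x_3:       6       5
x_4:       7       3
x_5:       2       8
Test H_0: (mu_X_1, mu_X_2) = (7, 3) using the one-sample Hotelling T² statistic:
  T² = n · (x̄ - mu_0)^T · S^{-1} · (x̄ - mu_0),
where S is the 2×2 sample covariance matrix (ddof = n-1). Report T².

Step 1 — sample mean vector:
  mean(X_1) = (7 + 5 + 6 + 7 + 2) / 5 = 27/5 = 5.4
  mean(X_2) = (2 + 3 + 5 + 3 + 8) / 5 = 21/5 = 4.2
  x̄ = (5.4, 4.2),  deviation x̄ - mu_0 = (5.4, 4.2) - (7, 3) = (-1.6, 1.2).

Step 2 — sample covariance matrix, S[i,j] = (1/(n-1)) · Σ_k (x_{k,i} - mean_i) · (x_{k,j} - mean_j), divisor n-1 = 4:
  S[X_1,X_1] = ((1.6)·(1.6) + (-0.4)·(-0.4) + (0.6)·(0.6) + (1.6)·(1.6) + (-3.4)·(-3.4)) / 4 = 17.2/4 = 4.3
  S[X_1,X_2] = ((1.6)·(-2.2) + (-0.4)·(-1.2) + (0.6)·(0.8) + (1.6)·(-1.2) + (-3.4)·(3.8)) / 4 = -17.4/4 = -4.35
  S[X_2,X_2] = ((-2.2)·(-2.2) + (-1.2)·(-1.2) + (0.8)·(0.8) + (-1.2)·(-1.2) + (3.8)·(3.8)) / 4 = 22.8/4 = 5.7
  S = [[4.3, -4.35],
 [-4.35, 5.7]].

Step 3 — invert S. det(S) = 4.3·5.7 - (-4.35)² = 5.5875.
  S^{-1} = (1/det) · [[d, -b], [-b, a]] = [[1.0201, 0.7785],
 [0.7785, 0.7696]].

Step 4 — quadratic form (x̄ - mu_0)^T · S^{-1} · (x̄ - mu_0):
  S^{-1} · (x̄ - mu_0) = (-0.698, -0.3221),
  (x̄ - mu_0)^T · [...] = (-1.6)·(-0.698) + (1.2)·(-0.3221) = 0.7302.

Step 5 — scale by n: T² = 5 · 0.7302 = 3.651.

T² ≈ 3.651


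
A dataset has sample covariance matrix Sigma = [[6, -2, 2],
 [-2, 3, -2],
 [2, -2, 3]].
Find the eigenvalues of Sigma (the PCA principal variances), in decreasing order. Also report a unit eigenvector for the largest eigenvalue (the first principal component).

Step 1 — characteristic polynomial p(λ) = det(λI - Sigma) = λ³ - tr·λ² + c_1·λ - det, where tr = trace, c_1 = sum of the principal 2×2 minors, det = det(Sigma):
  tr = 6 + 3 + 3 = 12,
  c_1 = (6·3 - (-2)²) + (6·3 - (2)²) + (3·3 - (-2)²) = 14 + 14 + 5 = 33,
  det = 6·(3·3 - (-2)²) - (-2)·((-2)·3 - (-2)·(2)) + (2)·((-2)·(-2) - 3·(2)) = 6·(5) - (-2)·(-2) + (2)·(-2) = 22.
  So p(λ) = λ³ - 12λ² + 33λ - 22.
Step 2 — look for an integer root (rational root theorem: any rational root is an integer divisor of 22). Testing λ = 1:
  p(1) = 1 - 12 + 33 - 22 = 0  ✓
  Dividing out (λ - 1): p(λ) = (λ - 1)(λ² - 11λ + 22).
Step 3 — remaining eigenvalues from the quadratic λ² - 11λ + 22 = 0:
  Δ = 11² - 4·22 = 121 - 88 = 33,  λ = (11 ± √33)/2 = (11 ± 5.7446)/2 ≈ 8.3723 or 2.6277.
  Sorted: λ_1 = 8.3723,  λ_2 = 2.6277,  λ_3 = 1  (check: sum = 12 = tr ✓).

Step 4 — unit eigenvector for λ_1 ≈ 8.3723: v spans the null space of (Sigma - λ_1 I), whose rows are
  r_1 = (-2.3723, -2, 2),  r_2 = (-2, -5.3723, -2),  r_3 = (2, -2, -5.3723).
  v is orthogonal to every row, so take v ∝ r_1 × r_2 = ((-2)·(-2) - (2)·(-5.3723), (2)·(-2) - (-2.3723)·(-2), (-2.3723)·(-5.3723) - (-2)·(-2)) ≈ (14.7446, -8.7446, 8.7446).
  Let u = (14.7446, -8.7446, 8.7446).
  ||u|| = √((14.7446)² + (-8.7446)² + (8.7446)²) = √(370.3369) ≈ 19.2441,  v_1 = u/||u|| ≈ (0.7662, -0.4544, 0.4544) (||v_1|| = 1).

λ_1 = 8.3723,  λ_2 = 2.6277,  λ_3 = 1;  v_1 ≈ (0.7662, -0.4544, 0.4544)


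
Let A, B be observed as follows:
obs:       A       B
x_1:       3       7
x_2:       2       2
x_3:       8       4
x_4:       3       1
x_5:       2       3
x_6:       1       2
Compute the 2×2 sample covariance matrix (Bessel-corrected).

Step 1 — column means:
  mean(A) = (3 + 2 + 8 + 3 + 2 + 1) / 6 = 19/6 = 3.1667
  mean(B) = (7 + 2 + 4 + 1 + 3 + 2) / 6 = 19/6 = 3.1667

Step 2 — sample covariance S[i,j] = (1/(n-1)) · Σ_k (x_{k,i} - mean_i) · (x_{k,j} - mean_j), with n-1 = 5.
  S[A,A] = ((-0.1667)·(-0.1667) + (-1.1667)·(-1.1667) + (4.8333)·(4.8333) + (-0.1667)·(-0.1667) + (-1.1667)·(-1.1667) + (-2.1667)·(-2.1667)) / 5 = 30.8333/5 = 6.1667
  S[A,B] = ((-0.1667)·(3.8333) + (-1.1667)·(-1.1667) + (4.8333)·(0.8333) + (-0.1667)·(-2.1667) + (-1.1667)·(-0.1667) + (-2.1667)·(-1.1667)) / 5 = 7.8333/5 = 1.5667
  S[B,B] = ((3.8333)·(3.8333) + (-1.1667)·(-1.1667) + (0.8333)·(0.8333) + (-2.1667)·(-2.1667) + (-0.1667)·(-0.1667) + (-1.1667)·(-1.1667)) / 5 = 22.8333/5 = 4.5667

S is symmetric (S[j,i] = S[i,j]). Assembling:

S = [[6.1667, 1.5667],
 [1.5667, 4.5667]]


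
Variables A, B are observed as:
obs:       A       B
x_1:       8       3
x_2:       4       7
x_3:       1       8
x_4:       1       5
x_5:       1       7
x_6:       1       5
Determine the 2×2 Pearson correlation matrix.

Step 1 — column means:
  mean(A) = (8 + 4 + 1 + 1 + 1 + 1) / 6 = 16/6 = 2.6667
  mean(B) = (3 + 7 + 8 + 5 + 7 + 5) / 6 = 35/6 = 5.8333

Step 2 — sample variances and covariances s[i,j] = (1/(n-1)) · Σ_k (x_{k,i} - mean_i) · (x_{k,j} - mean_j), with n-1 = 5:
  s[A,A] = ((5.3333)·(5.3333) + (1.3333)·(1.3333) + (-1.6667)·(-1.6667) + (-1.6667)·(-1.6667) + (-1.6667)·(-1.6667) + (-1.6667)·(-1.6667)) / 5 = 41.3333/5 = 8.2667
  s[A,B] = ((5.3333)·(-2.8333) + (1.3333)·(1.1667) + (-1.6667)·(2.1667) + (-1.6667)·(-0.8333) + (-1.6667)·(1.1667) + (-1.6667)·(-0.8333)) / 5 = -16.3333/5 = -3.2667
  s[B,B] = ((-2.8333)·(-2.8333) + (1.1667)·(1.1667) + (2.1667)·(2.1667) + (-0.8333)·(-0.8333) + (1.1667)·(1.1667) + (-0.8333)·(-0.8333)) / 5 = 16.8333/5 = 3.3667
  Sample standard deviations s_i = √(s[i,i]):
  s(A) = √(8.2667) = 2.8752
  s(B) = √(3.3667) = 1.8348

Step 3 — r_{ij} = s_{ij} / (s_i · s_j):
  r[A,A] = 1 (diagonal).
  r[A,B] = -3.2667 / (2.8752 · 1.8348) = -3.2667 / 5.2755 = -0.6192
  r[B,B] = 1 (diagonal).

R is symmetric with unit diagonal. Assembling:

R = [[1, -0.6192],
 [-0.6192, 1]]


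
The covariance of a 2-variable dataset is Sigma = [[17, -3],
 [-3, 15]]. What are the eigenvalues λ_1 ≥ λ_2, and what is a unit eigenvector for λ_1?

Step 1 — characteristic polynomial of 2×2 Sigma:
  det(Sigma - λI) = λ² - trace · λ + det = 0.
  trace = 17 + 15 = 32, det = 17·15 - (-3)² = 246.
Step 2 — discriminant:
  Δ = trace² - 4·det = 1024 - 984 = 40.
Step 3 — eigenvalues:
  λ = (trace ± √Δ)/2 = (32 ± 6.3246)/2,
  λ_1 = 19.1623,  λ_2 = 12.8377.

Step 4 — unit eigenvector for λ_1: solve (Sigma - λ_1 I)v = 0. First row:
  (17 - 19.1623)·v_x + (-3)·v_y = 0, i.e. (-2.1623)·v_x + (-3)·v_y = 0,
  so v ∝ (b, λ_1 - a) = (-3, 2.1623); multiply by -1 so the first entry is positive: u = (3, -2.1623).
  ||u|| = √((3)² + (-2.1623)²) = √(13.6754) ≈ 3.698,
  v_1 = u/||u|| ≈ (0.8112, -0.5847) (||v_1|| = 1).

λ_1 = 19.1623,  λ_2 = 12.8377;  v_1 ≈ (0.8112, -0.5847)


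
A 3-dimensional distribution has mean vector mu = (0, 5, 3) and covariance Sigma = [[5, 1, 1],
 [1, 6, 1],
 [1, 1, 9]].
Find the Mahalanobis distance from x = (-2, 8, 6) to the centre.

Step 1 — centre the observation: (x - mu) = (-2, 3, 3).

Step 2 — invert Sigma (cofactor / det for 3×3, or solve directly):
  Sigma^{-1} = [[0.2103, -0.0317, -0.0198],
 [-0.0317, 0.1746, -0.0159],
 [-0.0198, -0.0159, 0.1151]].

Step 3 — form the quadratic (x - mu)^T · Sigma^{-1} · (x - mu):
  Sigma^{-1} · (x - mu) = (-0.5754, 0.5397, 0.3373).
  (x - mu)^T · [Sigma^{-1} · (x - mu)] = (-2)·(-0.5754) + (3)·(0.5397) + (3)·(0.3373) = 3.7817.

Step 4 — take square root: d = √(3.7817) ≈ 1.9447.

d(x, mu) = √(3.7817) ≈ 1.9447


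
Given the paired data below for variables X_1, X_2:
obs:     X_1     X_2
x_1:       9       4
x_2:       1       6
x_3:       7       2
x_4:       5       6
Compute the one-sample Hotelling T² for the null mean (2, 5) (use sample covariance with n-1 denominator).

Step 1 — sample mean vector:
  mean(X_1) = (9 + 1 + 7 + 5) / 4 = 22/4 = 5.5
  mean(X_2) = (4 + 6 + 2 + 6) / 4 = 18/4 = 4.5
  x̄ = (5.5, 4.5),  deviation x̄ - mu_0 = (5.5, 4.5) - (2, 5) = (3.5, -0.5).

Step 2 — sample covariance matrix, S[i,j] = (1/(n-1)) · Σ_k (x_{k,i} - mean_i) · (x_{k,j} - mean_j), divisor n-1 = 3:
  S[X_1,X_1] = ((3.5)·(3.5) + (-4.5)·(-4.5) + (1.5)·(1.5) + (-0.5)·(-0.5)) / 3 = 35/3 = 11.6667
  S[X_1,X_2] = ((3.5)·(-0.5) + (-4.5)·(1.5) + (1.5)·(-2.5) + (-0.5)·(1.5)) / 3 = -13/3 = -4.3333
  S[X_2,X_2] = ((-0.5)·(-0.5) + (1.5)·(1.5) + (-2.5)·(-2.5) + (1.5)·(1.5)) / 3 = 11/3 = 3.6667
  S = [[11.6667, -4.3333],
 [-4.3333, 3.6667]].

Step 3 — invert S. det(S) = 11.6667·3.6667 - (-4.3333)² = 24.
  S^{-1} = (1/det) · [[d, -b], [-b, a]] = [[0.1528, 0.1806],
 [0.1806, 0.4861]].

Step 4 — quadratic form (x̄ - mu_0)^T · S^{-1} · (x̄ - mu_0):
  S^{-1} · (x̄ - mu_0) = (0.4444, 0.3889),
  (x̄ - mu_0)^T · [...] = (3.5)·(0.4444) + (-0.5)·(0.3889) = 1.3611.

Step 5 — scale by n: T² = 4 · 1.3611 = 5.4444.

T² ≈ 5.4444


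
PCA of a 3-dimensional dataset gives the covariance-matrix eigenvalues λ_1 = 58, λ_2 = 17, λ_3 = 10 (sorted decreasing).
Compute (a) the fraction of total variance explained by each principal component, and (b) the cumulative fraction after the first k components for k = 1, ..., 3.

Step 1 — total variance = trace(Sigma) = Σ λ_i = 58 + 17 + 10 = 85.

Step 2 — fraction explained by component i = λ_i / Σ λ:
  PC1: 58/85 = 0.6824
  PC2: 17/85 = 0.2
  PC3: 10/85 = 0.1176

Step 3 — cumulative fraction after k components = (λ_1 + ... + λ_k) / Σ λ:
  k = 1: 58/85 = 0.6824
  k = 2: (58 + 17)/85 = 75/85 = 0.8824
  k = 3: (58 + 17 + 10)/85 = 85/85 = 1

Summary (fraction, with percent):

explained: PC1 0.6824 (68.24%), PC2 0.2 (20%), PC3 0.1176 (11.76%);  cumulative: 0.6824, 0.8824, 1


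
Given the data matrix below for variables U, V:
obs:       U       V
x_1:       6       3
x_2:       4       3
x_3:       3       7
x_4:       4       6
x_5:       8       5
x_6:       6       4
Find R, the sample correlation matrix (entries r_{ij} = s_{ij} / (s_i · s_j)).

Step 1 — column means:
  mean(U) = (6 + 4 + 3 + 4 + 8 + 6) / 6 = 31/6 = 5.1667
  mean(V) = (3 + 3 + 7 + 6 + 5 + 4) / 6 = 28/6 = 4.6667

Step 2 — sample variances and covariances s[i,j] = (1/(n-1)) · Σ_k (x_{k,i} - mean_i) · (x_{k,j} - mean_j), with n-1 = 5:
  s[U,U] = ((0.8333)·(0.8333) + (-1.1667)·(-1.1667) + (-2.1667)·(-2.1667) + (-1.1667)·(-1.1667) + (2.8333)·(2.8333) + (0.8333)·(0.8333)) / 5 = 16.8333/5 = 3.3667
  s[U,V] = ((0.8333)·(-1.6667) + (-1.1667)·(-1.6667) + (-2.1667)·(2.3333) + (-1.1667)·(1.3333) + (2.8333)·(0.3333) + (0.8333)·(-0.6667)) / 5 = -5.6667/5 = -1.1333
  s[V,V] = ((-1.6667)·(-1.6667) + (-1.6667)·(-1.6667) + (2.3333)·(2.3333) + (1.3333)·(1.3333) + (0.3333)·(0.3333) + (-0.6667)·(-0.6667)) / 5 = 13.3333/5 = 2.6667
  Sample standard deviations s_i = √(s[i,i]):
  s(U) = √(3.3667) = 1.8348
  s(V) = √(2.6667) = 1.633

Step 3 — r_{ij} = s_{ij} / (s_i · s_j):
  r[U,U] = 1 (diagonal).
  r[U,V] = -1.1333 / (1.8348 · 1.633) = -1.1333 / 2.9963 = -0.3782
  r[V,V] = 1 (diagonal).

R is symmetric with unit diagonal. Assembling:

R = [[1, -0.3782],
 [-0.3782, 1]]


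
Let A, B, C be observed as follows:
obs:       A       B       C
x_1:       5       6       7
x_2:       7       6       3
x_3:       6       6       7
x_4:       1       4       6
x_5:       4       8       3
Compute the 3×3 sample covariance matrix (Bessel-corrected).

Step 1 — column means:
  mean(A) = (5 + 7 + 6 + 1 + 4) / 5 = 23/5 = 4.6
  mean(B) = (6 + 6 + 6 + 4 + 8) / 5 = 30/5 = 6
  mean(C) = (7 + 3 + 7 + 6 + 3) / 5 = 26/5 = 5.2

Step 2 — sample covariance S[i,j] = (1/(n-1)) · Σ_k (x_{k,i} - mean_i) · (x_{k,j} - mean_j), with n-1 = 4.
  S[A,A] = ((0.4)·(0.4) + (2.4)·(2.4) + (1.4)·(1.4) + (-3.6)·(-3.6) + (-0.6)·(-0.6)) / 4 = 21.2/4 = 5.3
  S[A,B] = ((0.4)·(0) + (2.4)·(0) + (1.4)·(0) + (-3.6)·(-2) + (-0.6)·(2)) / 4 = 6/4 = 1.5
  S[A,C] = ((0.4)·(1.8) + (2.4)·(-2.2) + (1.4)·(1.8) + (-3.6)·(0.8) + (-0.6)·(-2.2)) / 4 = -3.6/4 = -0.9
  S[B,B] = ((0)·(0) + (0)·(0) + (0)·(0) + (-2)·(-2) + (2)·(2)) / 4 = 8/4 = 2
  S[B,C] = ((0)·(1.8) + (0)·(-2.2) + (0)·(1.8) + (-2)·(0.8) + (2)·(-2.2)) / 4 = -6/4 = -1.5
  S[C,C] = ((1.8)·(1.8) + (-2.2)·(-2.2) + (1.8)·(1.8) + (0.8)·(0.8) + (-2.2)·(-2.2)) / 4 = 16.8/4 = 4.2

S is symmetric (S[j,i] = S[i,j]). Assembling:

S = [[5.3, 1.5, -0.9],
 [1.5, 2, -1.5],
 [-0.9, -1.5, 4.2]]


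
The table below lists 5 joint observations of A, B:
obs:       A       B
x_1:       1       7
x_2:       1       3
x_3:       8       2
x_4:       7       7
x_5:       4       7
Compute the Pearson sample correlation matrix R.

Step 1 — column means:
  mean(A) = (1 + 1 + 8 + 7 + 4) / 5 = 21/5 = 4.2
  mean(B) = (7 + 3 + 2 + 7 + 7) / 5 = 26/5 = 5.2

Step 2 — sample variances and covariances s[i,j] = (1/(n-1)) · Σ_k (x_{k,i} - mean_i) · (x_{k,j} - mean_j), with n-1 = 4:
  s[A,A] = ((-3.2)·(-3.2) + (-3.2)·(-3.2) + (3.8)·(3.8) + (2.8)·(2.8) + (-0.2)·(-0.2)) / 4 = 42.8/4 = 10.7
  s[A,B] = ((-3.2)·(1.8) + (-3.2)·(-2.2) + (3.8)·(-3.2) + (2.8)·(1.8) + (-0.2)·(1.8)) / 4 = -6.2/4 = -1.55
  s[B,B] = ((1.8)·(1.8) + (-2.2)·(-2.2) + (-3.2)·(-3.2) + (1.8)·(1.8) + (1.8)·(1.8)) / 4 = 24.8/4 = 6.2
  Sample standard deviations s_i = √(s[i,i]):
  s(A) = √(10.7) = 3.2711
  s(B) = √(6.2) = 2.49

Step 3 — r_{ij} = s_{ij} / (s_i · s_j):
  r[A,A] = 1 (diagonal).
  r[A,B] = -1.55 / (3.2711 · 2.49) = -1.55 / 8.1449 = -0.1903
  r[B,B] = 1 (diagonal).

R is symmetric with unit diagonal. Assembling:

R = [[1, -0.1903],
 [-0.1903, 1]]


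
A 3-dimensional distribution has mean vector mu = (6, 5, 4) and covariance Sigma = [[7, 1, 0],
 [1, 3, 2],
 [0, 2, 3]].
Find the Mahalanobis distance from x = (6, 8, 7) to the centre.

Step 1 — centre the observation: (x - mu) = (0, 3, 3).

Step 2 — invert Sigma (cofactor / det for 3×3, or solve directly):
  Sigma^{-1} = [[0.1562, -0.0938, 0.0625],
 [-0.0937, 0.6562, -0.4375],
 [0.0625, -0.4375, 0.625]].

Step 3 — form the quadratic (x - mu)^T · Sigma^{-1} · (x - mu):
  Sigma^{-1} · (x - mu) = (-0.0938, 0.6562, 0.5625).
  (x - mu)^T · [Sigma^{-1} · (x - mu)] = (0)·(-0.0938) + (3)·(0.6562) + (3)·(0.5625) = 3.6562.

Step 4 — take square root: d = √(3.6562) ≈ 1.9121.

d(x, mu) = √(3.6562) ≈ 1.9121


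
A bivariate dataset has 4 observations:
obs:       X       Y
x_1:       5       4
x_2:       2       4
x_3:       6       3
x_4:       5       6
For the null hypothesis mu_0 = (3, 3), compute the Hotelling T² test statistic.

Step 1 — sample mean vector:
  mean(X) = (5 + 2 + 6 + 5) / 4 = 18/4 = 4.5
  mean(Y) = (4 + 4 + 3 + 6) / 4 = 17/4 = 4.25
  x̄ = (4.5, 4.25),  deviation x̄ - mu_0 = (4.5, 4.25) - (3, 3) = (1.5, 1.25).

Step 2 — sample covariance matrix, S[i,j] = (1/(n-1)) · Σ_k (x_{k,i} - mean_i) · (x_{k,j} - mean_j), divisor n-1 = 3:
  S[X,X] = ((0.5)·(0.5) + (-2.5)·(-2.5) + (1.5)·(1.5) + (0.5)·(0.5)) / 3 = 9/3 = 3
  S[X,Y] = ((0.5)·(-0.25) + (-2.5)·(-0.25) + (1.5)·(-1.25) + (0.5)·(1.75)) / 3 = -0.5/3 = -0.1667
  S[Y,Y] = ((-0.25)·(-0.25) + (-0.25)·(-0.25) + (-1.25)·(-1.25) + (1.75)·(1.75)) / 3 = 4.75/3 = 1.5833
  S = [[3, -0.1667],
 [-0.1667, 1.5833]].

Step 3 — invert S. det(S) = 3·1.5833 - (-0.1667)² = 4.7222.
  S^{-1} = (1/det) · [[d, -b], [-b, a]] = [[0.3353, 0.0353],
 [0.0353, 0.6353]].

Step 4 — quadratic form (x̄ - mu_0)^T · S^{-1} · (x̄ - mu_0):
  S^{-1} · (x̄ - mu_0) = (0.5471, 0.8471),
  (x̄ - mu_0)^T · [...] = (1.5)·(0.5471) + (1.25)·(0.8471) = 1.8794.

Step 5 — scale by n: T² = 4 · 1.8794 = 7.5176.

T² ≈ 7.5176


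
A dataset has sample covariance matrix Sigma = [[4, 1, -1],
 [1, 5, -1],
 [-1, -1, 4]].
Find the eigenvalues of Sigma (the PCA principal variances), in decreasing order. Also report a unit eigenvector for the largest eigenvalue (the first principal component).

Step 1 — characteristic polynomial p(λ) = det(λI - Sigma) = λ³ - tr·λ² + c_1·λ - det, where tr = trace, c_1 = sum of the principal 2×2 minors, det = det(Sigma):
  tr = 4 + 5 + 4 = 13,
  c_1 = (4·5 - (1)²) + (4·4 - (-1)²) + (5·4 - (-1)²) = 19 + 15 + 19 = 53,
  det = 4·(5·4 - (-1)²) - (1)·((1)·4 - (-1)·(-1)) + (-1)·((1)·(-1) - 5·(-1)) = 4·(19) - (1)·(3) + (-1)·(4) = 69.
  So p(λ) = λ³ - 13λ² + 53λ - 69.
Step 2 — look for an integer root (rational root theorem: any rational root is an integer divisor of 69). Testing λ = 3:
  p(3) = 27 - 117 + 159 - 69 = 0  ✓
  Dividing out (λ - 3): p(λ) = (λ - 3)(λ² - 10λ + 23).
Step 3 — remaining eigenvalues from the quadratic λ² - 10λ + 23 = 0:
  Δ = 10² - 4·23 = 100 - 92 = 8,  λ = (10 ± √8)/2 = (10 ± 2.8284)/2 ≈ 6.4142 or 3.5858.
  Sorted: λ_1 = 6.4142,  λ_2 = 3.5858,  λ_3 = 3  (check: sum = 13 = tr ✓).

Step 4 — unit eigenvector for λ_1 ≈ 6.4142: v spans the null space of (Sigma - λ_1 I), whose rows are
  r_1 = (-2.4142, 1, -1),  r_2 = (1, -1.4142, -1),  r_3 = (-1, -1, -2.4142).
  v is orthogonal to every row, so take v ∝ r_1 × r_2 = ((1)·(-1) - (-1)·(-1.4142), (-1)·(1) - (-2.4142)·(-1), (-2.4142)·(-1.4142) - (1)·(1)) ≈ (-2.4142, -3.4142, 2.4142).
  Rescale (multiply by -1 so the first nonzero entry is positive): u = (2.4142, 3.4142, -2.4142).
  ||u|| = √((2.4142)² + (3.4142)² + (-2.4142)²) = √(23.3137) ≈ 4.8284,  v_1 = u/||u|| ≈ (0.5, 0.7071, -0.5) (||v_1|| = 1).

λ_1 = 6.4142,  λ_2 = 3.5858,  λ_3 = 3;  v_1 ≈ (0.5, 0.7071, -0.5)
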